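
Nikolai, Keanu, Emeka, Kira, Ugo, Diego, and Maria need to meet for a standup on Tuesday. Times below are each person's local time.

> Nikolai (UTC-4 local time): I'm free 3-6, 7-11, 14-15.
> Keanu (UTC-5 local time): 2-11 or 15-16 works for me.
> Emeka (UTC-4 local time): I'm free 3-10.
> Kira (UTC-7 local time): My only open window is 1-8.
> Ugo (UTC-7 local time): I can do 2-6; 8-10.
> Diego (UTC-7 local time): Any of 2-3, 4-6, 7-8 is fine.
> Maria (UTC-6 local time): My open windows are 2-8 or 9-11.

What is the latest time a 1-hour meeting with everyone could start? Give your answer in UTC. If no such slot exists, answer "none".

12:00

Nikolai in UTC: 07:00-10:00, 11:00-15:00, 18:00-19:00 (add 4h to convert from UTC-4).
Keanu in UTC: 07:00-16:00, 20:00-21:00 (add 5h to convert from UTC-5).
Emeka in UTC: 07:00-14:00 (add 4h to convert from UTC-4).
Kira in UTC: 08:00-15:00 (add 7h to convert from UTC-7).
Ugo in UTC: 09:00-13:00, 15:00-17:00 (add 7h to convert from UTC-7).
Diego in UTC: 09:00-10:00, 11:00-13:00, 14:00-15:00 (add 7h to convert from UTC-7).
Maria in UTC: 08:00-14:00, 15:00-17:00 (add 6h to convert from UTC-6).
Nikolai ∩ Keanu: 07:00-10:00, 11:00-15:00.
Nikolai ∩ Keanu ∩ Emeka: 07:00-10:00, 11:00-14:00.
Nikolai ∩ Keanu ∩ Emeka ∩ Kira: 08:00-10:00, 11:00-14:00.
Nikolai ∩ Keanu ∩ Emeka ∩ Kira ∩ Ugo: 09:00-10:00, 11:00-13:00.
Nikolai ∩ Keanu ∩ Emeka ∩ Kira ∩ Ugo ∩ Diego: 09:00-10:00, 11:00-13:00.
Nikolai ∩ Keanu ∩ Emeka ∩ Kira ∩ Ugo ∩ Diego ∩ Maria: 09:00-10:00, 11:00-13:00.
The last common window of at least 60 minutes is 11:00-13:00; a 60-minute meeting can start as late as 12:00 and still end by 13:00.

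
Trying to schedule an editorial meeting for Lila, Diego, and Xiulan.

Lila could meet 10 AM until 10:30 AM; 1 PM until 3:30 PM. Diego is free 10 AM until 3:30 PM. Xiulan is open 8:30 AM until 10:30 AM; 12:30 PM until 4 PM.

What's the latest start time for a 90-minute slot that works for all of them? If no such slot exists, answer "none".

14:00

Lila ∩ Diego: 10:00-10:30, 13:00-15:30.
Lila ∩ Diego ∩ Xiulan: 10:00-10:30, 13:00-15:30.
Those are the intersection windows.
The last common window of at least 90 minutes is 13:00-15:30; a 90-minute meeting can start as late as 14:00 and still end by 15:30.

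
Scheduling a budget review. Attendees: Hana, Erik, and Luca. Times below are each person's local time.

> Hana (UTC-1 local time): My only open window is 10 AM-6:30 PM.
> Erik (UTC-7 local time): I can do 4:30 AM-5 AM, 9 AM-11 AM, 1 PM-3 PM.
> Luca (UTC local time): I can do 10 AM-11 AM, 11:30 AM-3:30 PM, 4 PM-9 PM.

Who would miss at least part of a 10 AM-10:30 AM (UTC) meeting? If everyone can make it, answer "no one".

Hana in UTC: 11:00-19:30 (add 1h to convert from UTC-1).
Erik in UTC: 11:30-12:00, 16:00-18:00, 20:00-22:00 (add 7h to convert from UTC-7).
Luca in UTC: 10:00-11:00, 11:30-15:30, 16:00-21:00.
Hana: not fully free for 10:00-10:30. Erik: not fully free for 10:00-10:30. Luca: free for 10:00-10:30.

Erik, Hana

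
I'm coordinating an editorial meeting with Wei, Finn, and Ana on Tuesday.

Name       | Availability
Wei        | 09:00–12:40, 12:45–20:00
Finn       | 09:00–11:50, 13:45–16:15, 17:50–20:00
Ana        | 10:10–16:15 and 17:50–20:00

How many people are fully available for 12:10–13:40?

1

Ana can make the full 12:10-13:40 slot — that's 1.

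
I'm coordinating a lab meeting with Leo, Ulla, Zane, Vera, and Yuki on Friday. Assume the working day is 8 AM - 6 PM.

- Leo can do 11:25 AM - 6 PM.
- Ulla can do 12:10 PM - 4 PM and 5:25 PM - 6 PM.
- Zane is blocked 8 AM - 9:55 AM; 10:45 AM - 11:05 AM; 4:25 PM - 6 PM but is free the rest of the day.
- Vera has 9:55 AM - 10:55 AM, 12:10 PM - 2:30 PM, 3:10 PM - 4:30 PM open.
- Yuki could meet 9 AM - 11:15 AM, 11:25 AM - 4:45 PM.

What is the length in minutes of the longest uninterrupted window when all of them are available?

Leo free: 11:25-18:00.
Ulla free: 12:10-16:00, 17:25-18:00.
Zane free: 09:55-10:45, 11:05-16:25 (invert busy blocks within the working day).
Vera free: 09:55-10:55, 12:10-14:30, 15:10-16:30.
Yuki free: 09:00-11:15, 11:25-16:45.
Leo ∩ Ulla: 12:10-16:00, 17:25-18:00.
Leo ∩ Ulla ∩ Zane: 12:10-16:00.
Leo ∩ Ulla ∩ Zane ∩ Vera: 12:10-14:30, 15:10-16:00.
Leo ∩ Ulla ∩ Zane ∩ Vera ∩ Yuki: 12:10-14:30, 15:10-16:00.
Those are the intersection windows.
The longest is 12:10-14:30 at 140 minutes.

140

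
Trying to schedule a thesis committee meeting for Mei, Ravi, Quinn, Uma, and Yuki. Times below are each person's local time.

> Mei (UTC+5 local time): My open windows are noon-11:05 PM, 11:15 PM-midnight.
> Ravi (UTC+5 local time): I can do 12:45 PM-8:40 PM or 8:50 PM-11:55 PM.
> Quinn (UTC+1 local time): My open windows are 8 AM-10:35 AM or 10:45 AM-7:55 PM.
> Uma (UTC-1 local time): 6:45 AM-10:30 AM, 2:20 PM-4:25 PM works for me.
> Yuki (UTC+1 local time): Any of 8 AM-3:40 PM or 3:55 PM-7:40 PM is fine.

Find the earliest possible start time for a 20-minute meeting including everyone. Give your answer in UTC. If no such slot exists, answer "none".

07:45

Mei in UTC: 07:00-18:05, 18:15-19:00 (subtract 5h to convert from UTC+5).
Ravi in UTC: 07:45-15:40, 15:50-18:55 (subtract 5h to convert from UTC+5).
Quinn in UTC: 07:00-09:35, 09:45-18:55 (subtract 1h to convert from UTC+1).
Uma in UTC: 07:45-11:30, 15:20-17:25 (add 1h to convert from UTC-1).
Yuki in UTC: 07:00-14:40, 14:55-18:40 (subtract 1h to convert from UTC+1).
Mei ∩ Ravi: 07:45-15:40, 15:50-18:05, 18:15-18:55.
Mei ∩ Ravi ∩ Quinn: 07:45-09:35, 09:45-15:40, 15:50-18:05, 18:15-18:55.
Mei ∩ Ravi ∩ Quinn ∩ Uma: 07:45-09:35, 09:45-11:30, 15:20-15:40, 15:50-17:25.
Mei ∩ Ravi ∩ Quinn ∩ Uma ∩ Yuki: 07:45-09:35, 09:45-11:30, 15:20-15:40, 15:50-17:25.
So the common availability across everyone is 07:45-09:35, 09:45-11:30, 15:20-15:40, 15:50-17:25.
The first common window of at least 20 minutes is 07:45-09:35, so the earliest start is 07:45.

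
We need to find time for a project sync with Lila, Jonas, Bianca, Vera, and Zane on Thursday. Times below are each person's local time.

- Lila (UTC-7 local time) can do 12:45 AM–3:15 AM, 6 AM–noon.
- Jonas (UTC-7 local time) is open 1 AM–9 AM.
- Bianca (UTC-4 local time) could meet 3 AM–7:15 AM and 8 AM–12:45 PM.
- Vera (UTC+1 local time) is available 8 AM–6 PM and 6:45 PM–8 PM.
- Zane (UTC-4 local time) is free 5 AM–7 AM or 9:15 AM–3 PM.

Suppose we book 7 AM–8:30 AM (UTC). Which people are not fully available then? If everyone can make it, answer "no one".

Jonas, Lila, Zane

Lila in UTC: 07:45-10:15, 13:00-19:00 (add 7h to convert from UTC-7).
Jonas in UTC: 08:00-16:00 (add 7h to convert from UTC-7).
Bianca in UTC: 07:00-11:15, 12:00-16:45 (add 4h to convert from UTC-4).
Vera in UTC: 07:00-17:00, 17:45-19:00 (subtract 1h to convert from UTC+1).
Zane in UTC: 09:00-11:00, 13:15-19:00 (add 4h to convert from UTC-4).
Lila: not fully free for 07:00-08:30. Jonas: not fully free for 07:00-08:30. Bianca: free for 07:00-08:30. Vera: free for 07:00-08:30. Zane: not fully free for 07:00-08:30.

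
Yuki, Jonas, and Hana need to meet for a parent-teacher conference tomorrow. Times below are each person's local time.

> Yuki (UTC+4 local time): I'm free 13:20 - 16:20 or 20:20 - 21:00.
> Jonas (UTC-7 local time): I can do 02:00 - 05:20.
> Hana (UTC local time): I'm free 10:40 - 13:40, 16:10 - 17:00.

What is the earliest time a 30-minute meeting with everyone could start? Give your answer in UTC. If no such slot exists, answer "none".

Yuki in UTC: 09:20-12:20, 16:20-17:00 (subtract 4h to convert from UTC+4).
Jonas in UTC: 09:00-12:20 (add 7h to convert from UTC-7).
Hana in UTC: 10:40-13:40, 16:10-17:00.
Yuki ∩ Jonas: 09:20-12:20.
Yuki ∩ Jonas ∩ Hana: 10:40-12:20.
So the common availability across everyone is 10:40-12:20.
The first common window of at least 30 minutes is 10:40-12:20, so the earliest start is 10:40.

10:40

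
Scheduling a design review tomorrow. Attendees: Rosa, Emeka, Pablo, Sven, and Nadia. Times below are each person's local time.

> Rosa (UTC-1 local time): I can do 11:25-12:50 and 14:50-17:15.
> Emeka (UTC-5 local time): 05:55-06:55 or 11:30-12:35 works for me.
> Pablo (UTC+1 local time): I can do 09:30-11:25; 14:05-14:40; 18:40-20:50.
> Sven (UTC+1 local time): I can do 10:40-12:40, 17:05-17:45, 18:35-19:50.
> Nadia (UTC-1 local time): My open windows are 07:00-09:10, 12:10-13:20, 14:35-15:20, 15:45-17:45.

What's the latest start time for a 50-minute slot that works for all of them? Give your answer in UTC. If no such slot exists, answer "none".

none

Rosa in UTC: 12:25-13:50, 15:50-18:15 (add 1h to convert from UTC-1).
Emeka in UTC: 10:55-11:55, 16:30-17:35 (add 5h to convert from UTC-5).
Pablo in UTC: 08:30-10:25, 13:05-13:40, 17:40-19:50 (subtract 1h to convert from UTC+1).
Sven in UTC: 09:40-11:40, 16:05-16:45, 17:35-18:50 (subtract 1h to convert from UTC+1).
Nadia in UTC: 08:00-10:10, 13:10-14:20, 15:35-16:20, 16:45-18:45 (add 1h to convert from UTC-1).
Rosa ∩ Emeka: 16:30-17:35.
Rosa ∩ Emeka ∩ Pablo: ∅.
Rosa ∩ Emeka ∩ Pablo ∩ Sven: ∅.
Rosa ∩ Emeka ∩ Pablo ∩ Sven ∩ Nadia: ∅.
There is no time when everyone is free.
No common window is at least 50 minutes long.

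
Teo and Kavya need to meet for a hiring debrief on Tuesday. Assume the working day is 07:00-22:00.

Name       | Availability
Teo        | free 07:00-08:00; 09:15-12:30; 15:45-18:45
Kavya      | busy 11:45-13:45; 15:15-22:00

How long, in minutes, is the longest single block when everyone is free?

Teo free: 07:00-08:00, 09:15-12:30, 15:45-18:45.
Kavya free: 07:00-11:45, 13:45-15:15 (invert busy blocks within the working day).
Teo ∩ Kavya: 07:00-08:00, 09:15-11:45.
Those are the intersection windows.
The longest is 09:15-11:45 at 150 minutes.

150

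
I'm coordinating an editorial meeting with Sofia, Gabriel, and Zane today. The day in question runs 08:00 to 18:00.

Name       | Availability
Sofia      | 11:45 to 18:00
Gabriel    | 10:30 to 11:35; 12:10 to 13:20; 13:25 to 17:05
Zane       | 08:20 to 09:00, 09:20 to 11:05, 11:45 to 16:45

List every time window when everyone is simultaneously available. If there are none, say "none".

12:10-13:20, 13:25-16:45

Sofia ∩ Gabriel: 12:10-13:20, 13:25-17:05.
Sofia ∩ Gabriel ∩ Zane: 12:10-13:20, 13:25-16:45.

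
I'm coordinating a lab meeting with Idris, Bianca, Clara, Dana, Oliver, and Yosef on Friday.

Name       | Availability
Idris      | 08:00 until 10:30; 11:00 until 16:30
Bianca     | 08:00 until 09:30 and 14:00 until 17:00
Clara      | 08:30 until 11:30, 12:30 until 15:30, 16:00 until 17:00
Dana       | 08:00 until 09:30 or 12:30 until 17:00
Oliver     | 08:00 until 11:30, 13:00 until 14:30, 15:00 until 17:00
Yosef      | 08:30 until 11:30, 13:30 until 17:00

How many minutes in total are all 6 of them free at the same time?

150

Idris ∩ Bianca: 08:00-09:30, 14:00-16:30.
Idris ∩ Bianca ∩ Clara: 08:30-09:30, 14:00-15:30, 16:00-16:30.
Idris ∩ Bianca ∩ Clara ∩ Dana: 08:30-09:30, 14:00-15:30, 16:00-16:30.
Idris ∩ Bianca ∩ Clara ∩ Dana ∩ Oliver: 08:30-09:30, 14:00-14:30, 15:00-15:30, 16:00-16:30.
Idris ∩ Bianca ∩ Clara ∩ Dana ∩ Oliver ∩ Yosef: 08:30-09:30, 14:00-14:30, 15:00-15:30, 16:00-16:30.
Those are the intersection windows.
Summing the common windows: 60 + 30 + 30 + 30 = 150 minutes.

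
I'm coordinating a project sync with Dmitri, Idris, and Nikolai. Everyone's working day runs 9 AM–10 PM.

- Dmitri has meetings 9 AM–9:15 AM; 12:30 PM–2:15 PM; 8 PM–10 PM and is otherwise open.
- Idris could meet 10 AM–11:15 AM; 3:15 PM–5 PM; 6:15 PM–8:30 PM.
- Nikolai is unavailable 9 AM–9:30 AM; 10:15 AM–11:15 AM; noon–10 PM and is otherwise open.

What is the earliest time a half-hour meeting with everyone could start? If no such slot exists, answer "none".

none

Dmitri free: 09:15-12:30, 14:15-20:00 (invert busy blocks within the working day).
Idris free: 10:00-11:15, 15:15-17:00, 18:15-20:30.
Nikolai free: 09:30-10:15, 11:15-12:00 (invert busy blocks within the working day).
Dmitri ∩ Idris: 10:00-11:15, 15:15-17:00, 18:15-20:00.
Dmitri ∩ Idris ∩ Nikolai: 10:00-10:15.
So the common availability across everyone is 10:00-10:15.
No common window is at least 30 minutes long.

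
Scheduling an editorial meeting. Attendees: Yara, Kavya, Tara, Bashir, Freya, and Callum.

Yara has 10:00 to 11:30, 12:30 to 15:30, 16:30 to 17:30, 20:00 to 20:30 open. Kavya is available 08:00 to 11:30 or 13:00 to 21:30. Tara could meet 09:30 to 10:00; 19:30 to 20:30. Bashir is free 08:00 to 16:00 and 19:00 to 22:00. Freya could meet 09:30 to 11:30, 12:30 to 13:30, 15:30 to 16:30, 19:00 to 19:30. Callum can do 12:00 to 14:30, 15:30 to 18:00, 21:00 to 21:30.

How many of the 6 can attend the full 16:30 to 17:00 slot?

Yara, Kavya, and Callum can make the full 16:30-17:00 slot — that's 3.

3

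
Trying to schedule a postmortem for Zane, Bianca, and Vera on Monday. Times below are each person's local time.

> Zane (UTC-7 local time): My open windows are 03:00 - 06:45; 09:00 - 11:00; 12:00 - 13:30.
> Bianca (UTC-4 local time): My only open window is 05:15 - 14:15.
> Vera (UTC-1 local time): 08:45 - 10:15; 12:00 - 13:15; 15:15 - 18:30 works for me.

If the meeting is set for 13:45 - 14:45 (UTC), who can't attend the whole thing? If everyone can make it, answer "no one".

Zane in UTC: 10:00-13:45, 16:00-18:00, 19:00-20:30 (add 7h to convert from UTC-7).
Bianca in UTC: 09:15-18:15 (add 4h to convert from UTC-4).
Vera in UTC: 09:45-11:15, 13:00-14:15, 16:15-19:30 (add 1h to convert from UTC-1).
Zane: not fully free for 13:45-14:45. Bianca: free for 13:45-14:45. Vera: not fully free for 13:45-14:45.

Vera, Zane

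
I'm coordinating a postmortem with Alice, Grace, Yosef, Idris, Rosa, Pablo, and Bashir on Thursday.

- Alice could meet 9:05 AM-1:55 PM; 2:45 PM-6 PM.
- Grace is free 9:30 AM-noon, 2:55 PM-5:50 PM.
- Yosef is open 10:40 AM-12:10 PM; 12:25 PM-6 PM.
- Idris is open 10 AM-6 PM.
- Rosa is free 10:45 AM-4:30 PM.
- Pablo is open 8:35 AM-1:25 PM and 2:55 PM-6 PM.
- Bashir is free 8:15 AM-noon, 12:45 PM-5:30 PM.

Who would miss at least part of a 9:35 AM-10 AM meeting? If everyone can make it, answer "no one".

Alice: free for 09:35-10:00. Grace: free for 09:35-10:00. Yosef: not fully free for 09:35-10:00. Idris: not fully free for 09:35-10:00. Rosa: not fully free for 09:35-10:00. Pablo: free for 09:35-10:00. Bashir: free for 09:35-10:00.

Idris, Rosa, Yosef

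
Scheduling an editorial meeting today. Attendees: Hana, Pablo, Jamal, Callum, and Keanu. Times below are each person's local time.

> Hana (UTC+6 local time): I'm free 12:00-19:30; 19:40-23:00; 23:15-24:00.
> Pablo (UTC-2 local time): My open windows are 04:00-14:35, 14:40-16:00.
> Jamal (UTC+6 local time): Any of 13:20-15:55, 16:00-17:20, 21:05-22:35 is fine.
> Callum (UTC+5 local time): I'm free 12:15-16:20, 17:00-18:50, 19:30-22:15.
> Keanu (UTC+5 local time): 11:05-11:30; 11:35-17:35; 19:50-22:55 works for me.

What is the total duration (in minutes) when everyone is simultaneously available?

Hana in UTC: 06:00-13:30, 13:40-17:00, 17:15-18:00 (subtract 6h to convert from UTC+6).
Pablo in UTC: 06:00-16:35, 16:40-18:00 (add 2h to convert from UTC-2).
Jamal in UTC: 07:20-09:55, 10:00-11:20, 15:05-16:35 (subtract 6h to convert from UTC+6).
Callum in UTC: 07:15-11:20, 12:00-13:50, 14:30-17:15 (subtract 5h to convert from UTC+5).
Keanu in UTC: 06:05-06:30, 06:35-12:35, 14:50-17:55 (subtract 5h to convert from UTC+5).
Hana ∩ Pablo: 06:00-13:30, 13:40-16:35, 16:40-17:00, 17:15-18:00.
Hana ∩ Pablo ∩ Jamal: 07:20-09:55, 10:00-11:20, 15:05-16:35.
Hana ∩ Pablo ∩ Jamal ∩ Callum: 07:20-09:55, 10:00-11:20, 15:05-16:35.
Hana ∩ Pablo ∩ Jamal ∩ Callum ∩ Keanu: 07:20-09:55, 10:00-11:20, 15:05-16:35.
So the common availability across everyone is 07:20-09:55, 10:00-11:20, 15:05-16:35.
Summing the common windows: 155 + 80 + 90 = 325 minutes.

325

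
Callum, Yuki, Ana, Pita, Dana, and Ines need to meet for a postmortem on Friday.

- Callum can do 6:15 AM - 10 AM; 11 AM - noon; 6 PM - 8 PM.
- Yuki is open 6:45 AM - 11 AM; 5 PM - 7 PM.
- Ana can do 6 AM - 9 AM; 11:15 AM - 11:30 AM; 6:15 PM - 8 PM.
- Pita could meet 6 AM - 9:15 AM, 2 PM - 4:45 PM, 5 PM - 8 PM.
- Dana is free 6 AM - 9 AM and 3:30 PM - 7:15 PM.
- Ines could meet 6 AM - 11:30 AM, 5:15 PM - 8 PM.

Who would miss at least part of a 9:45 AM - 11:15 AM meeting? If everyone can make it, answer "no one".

Ana, Callum, Dana, Pita, Yuki

Callum: not fully free for 09:45-11:15. Yuki: not fully free for 09:45-11:15. Ana: not fully free for 09:45-11:15. Pita: not fully free for 09:45-11:15. Dana: not fully free for 09:45-11:15. Ines: free for 09:45-11:15.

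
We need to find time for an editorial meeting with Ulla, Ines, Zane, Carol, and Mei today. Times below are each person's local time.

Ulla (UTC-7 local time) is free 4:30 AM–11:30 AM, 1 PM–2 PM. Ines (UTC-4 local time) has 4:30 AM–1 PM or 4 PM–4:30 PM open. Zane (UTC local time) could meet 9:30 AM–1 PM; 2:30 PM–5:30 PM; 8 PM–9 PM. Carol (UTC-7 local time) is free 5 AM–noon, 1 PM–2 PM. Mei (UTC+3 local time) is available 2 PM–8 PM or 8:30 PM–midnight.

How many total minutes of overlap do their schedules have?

Ulla in UTC: 11:30-18:30, 20:00-21:00 (add 7h to convert from UTC-7).
Ines in UTC: 08:30-17:00, 20:00-20:30 (add 4h to convert from UTC-4).
Zane in UTC: 09:30-13:00, 14:30-17:30, 20:00-21:00.
Carol in UTC: 12:00-19:00, 20:00-21:00 (add 7h to convert from UTC-7).
Mei in UTC: 11:00-17:00, 17:30-21:00 (subtract 3h to convert from UTC+3).
Ulla ∩ Ines: 11:30-17:00, 20:00-20:30.
Ulla ∩ Ines ∩ Zane: 11:30-13:00, 14:30-17:00, 20:00-20:30.
Ulla ∩ Ines ∩ Zane ∩ Carol: 12:00-13:00, 14:30-17:00, 20:00-20:30.
Ulla ∩ Ines ∩ Zane ∩ Carol ∩ Mei: 12:00-13:00, 14:30-17:00, 20:00-20:30.
So the common availability across everyone is 12:00-13:00, 14:30-17:00, 20:00-20:30.
Summing the common windows: 60 + 150 + 30 = 240 minutes.

240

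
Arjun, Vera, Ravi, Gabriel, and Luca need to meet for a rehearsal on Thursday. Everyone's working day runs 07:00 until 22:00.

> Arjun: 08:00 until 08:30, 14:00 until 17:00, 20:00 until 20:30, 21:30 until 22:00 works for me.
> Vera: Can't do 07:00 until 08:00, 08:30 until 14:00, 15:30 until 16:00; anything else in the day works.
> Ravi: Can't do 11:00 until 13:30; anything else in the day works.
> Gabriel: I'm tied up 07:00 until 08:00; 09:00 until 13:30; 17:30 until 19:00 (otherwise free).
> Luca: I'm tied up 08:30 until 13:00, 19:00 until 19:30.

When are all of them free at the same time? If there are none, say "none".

08:00-08:30, 14:00-15:30, 16:00-17:00, 20:00-20:30, 21:30-22:00

Arjun free: 08:00-08:30, 14:00-17:00, 20:00-20:30, 21:30-22:00.
Vera free: 08:00-08:30, 14:00-15:30, 16:00-22:00 (invert busy blocks within the working day).
Ravi free: 07:00-11:00, 13:30-22:00 (invert busy blocks within the working day).
Gabriel free: 08:00-09:00, 13:30-17:30, 19:00-22:00 (invert busy blocks within the working day).
Luca free: 07:00-08:30, 13:00-19:00, 19:30-22:00 (invert busy blocks within the working day).
Arjun ∩ Vera: 08:00-08:30, 14:00-15:30, 16:00-17:00, 20:00-20:30, 21:30-22:00.
Arjun ∩ Vera ∩ Ravi: 08:00-08:30, 14:00-15:30, 16:00-17:00, 20:00-20:30, 21:30-22:00.
Arjun ∩ Vera ∩ Ravi ∩ Gabriel: 08:00-08:30, 14:00-15:30, 16:00-17:00, 20:00-20:30, 21:30-22:00.
Arjun ∩ Vera ∩ Ravi ∩ Gabriel ∩ Luca: 08:00-08:30, 14:00-15:30, 16:00-17:00, 20:00-20:30, 21:30-22:00.
Those are the intersection windows.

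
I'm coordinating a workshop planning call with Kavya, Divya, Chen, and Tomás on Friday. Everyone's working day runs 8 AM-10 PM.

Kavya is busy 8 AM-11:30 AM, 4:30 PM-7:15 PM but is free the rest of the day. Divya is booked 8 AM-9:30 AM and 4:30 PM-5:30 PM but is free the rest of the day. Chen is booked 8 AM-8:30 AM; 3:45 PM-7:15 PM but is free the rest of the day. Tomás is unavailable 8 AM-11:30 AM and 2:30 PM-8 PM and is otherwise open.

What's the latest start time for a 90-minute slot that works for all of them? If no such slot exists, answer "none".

20:30

Kavya free: 11:30-16:30, 19:15-22:00 (invert busy blocks within the working day).
Divya free: 09:30-16:30, 17:30-22:00 (invert busy blocks within the working day).
Chen free: 08:30-15:45, 19:15-22:00 (invert busy blocks within the working day).
Tomás free: 11:30-14:30, 20:00-22:00 (invert busy blocks within the working day).
Kavya ∩ Divya: 11:30-16:30, 19:15-22:00.
Kavya ∩ Divya ∩ Chen: 11:30-15:45, 19:15-22:00.
Kavya ∩ Divya ∩ Chen ∩ Tomás: 11:30-14:30, 20:00-22:00.
The last common window of at least 90 minutes is 20:00-22:00; a 90-minute meeting can start as late as 20:30 and still end by 22:00.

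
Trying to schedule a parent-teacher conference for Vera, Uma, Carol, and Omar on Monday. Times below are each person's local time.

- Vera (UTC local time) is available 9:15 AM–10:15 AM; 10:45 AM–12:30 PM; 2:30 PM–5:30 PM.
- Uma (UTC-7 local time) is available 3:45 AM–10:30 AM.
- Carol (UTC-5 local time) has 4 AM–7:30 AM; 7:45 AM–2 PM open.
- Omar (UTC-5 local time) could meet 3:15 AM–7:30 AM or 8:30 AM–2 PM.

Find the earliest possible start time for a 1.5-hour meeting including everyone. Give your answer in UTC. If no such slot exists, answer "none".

10:45

Vera in UTC: 09:15-10:15, 10:45-12:30, 14:30-17:30.
Uma in UTC: 10:45-17:30 (add 7h to convert from UTC-7).
Carol in UTC: 09:00-12:30, 12:45-19:00 (add 5h to convert from UTC-5).
Omar in UTC: 08:15-12:30, 13:30-19:00 (add 5h to convert from UTC-5).
Vera ∩ Uma: 10:45-12:30, 14:30-17:30.
Vera ∩ Uma ∩ Carol: 10:45-12:30, 14:30-17:30.
Vera ∩ Uma ∩ Carol ∩ Omar: 10:45-12:30, 14:30-17:30.
The first common window of at least 90 minutes is 10:45-12:30, so the earliest start is 10:45.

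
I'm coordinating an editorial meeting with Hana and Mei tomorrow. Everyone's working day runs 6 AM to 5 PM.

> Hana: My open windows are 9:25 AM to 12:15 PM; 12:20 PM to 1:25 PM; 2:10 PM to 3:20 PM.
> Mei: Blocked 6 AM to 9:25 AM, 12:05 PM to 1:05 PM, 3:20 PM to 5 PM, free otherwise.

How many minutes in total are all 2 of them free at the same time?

250

Hana free: 09:25-12:15, 12:20-13:25, 14:10-15:20.
Mei free: 09:25-12:05, 13:05-15:20 (invert busy blocks within the working day).
Hana ∩ Mei: 09:25-12:05, 13:05-13:25, 14:10-15:20.
Summing the common windows: 160 + 20 + 70 = 250 minutes.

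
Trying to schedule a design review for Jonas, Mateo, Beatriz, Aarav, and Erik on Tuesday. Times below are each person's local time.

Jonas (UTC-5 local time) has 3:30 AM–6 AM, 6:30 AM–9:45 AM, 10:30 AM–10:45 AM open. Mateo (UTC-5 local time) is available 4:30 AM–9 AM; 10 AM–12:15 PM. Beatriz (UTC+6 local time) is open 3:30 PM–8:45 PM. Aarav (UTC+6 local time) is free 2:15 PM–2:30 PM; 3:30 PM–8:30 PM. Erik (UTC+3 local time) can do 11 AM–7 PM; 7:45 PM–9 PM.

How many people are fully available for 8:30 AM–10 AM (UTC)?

2

Jonas in UTC: 08:30-11:00, 11:30-14:45, 15:30-15:45 (add 5h to convert from UTC-5).
Mateo in UTC: 09:30-14:00, 15:00-17:15 (add 5h to convert from UTC-5).
Beatriz in UTC: 09:30-14:45 (subtract 6h to convert from UTC+6).
Aarav in UTC: 08:15-08:30, 09:30-14:30 (subtract 6h to convert from UTC+6).
Erik in UTC: 08:00-16:00, 16:45-18:00 (subtract 3h to convert from UTC+3).
Jonas and Erik can make the full 08:30-10:00 slot — that's 2.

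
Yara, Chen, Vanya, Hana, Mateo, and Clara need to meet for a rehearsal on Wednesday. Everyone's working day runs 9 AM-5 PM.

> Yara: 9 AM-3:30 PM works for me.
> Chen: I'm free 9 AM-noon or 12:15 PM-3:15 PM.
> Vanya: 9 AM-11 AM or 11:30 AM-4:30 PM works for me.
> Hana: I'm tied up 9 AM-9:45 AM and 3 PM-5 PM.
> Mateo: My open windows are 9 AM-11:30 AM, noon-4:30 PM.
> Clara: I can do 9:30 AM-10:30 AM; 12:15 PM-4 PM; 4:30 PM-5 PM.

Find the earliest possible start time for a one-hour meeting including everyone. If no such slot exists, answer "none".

Yara free: 09:00-15:30.
Chen free: 09:00-12:00, 12:15-15:15.
Vanya free: 09:00-11:00, 11:30-16:30.
Hana free: 09:45-15:00 (invert busy blocks within the working day).
Mateo free: 09:00-11:30, 12:00-16:30.
Clara free: 09:30-10:30, 12:15-16:00, 16:30-17:00.
Yara ∩ Chen: 09:00-12:00, 12:15-15:15.
Yara ∩ Chen ∩ Vanya: 09:00-11:00, 11:30-12:00, 12:15-15:15.
Yara ∩ Chen ∩ Vanya ∩ Hana: 09:45-11:00, 11:30-12:00, 12:15-15:00.
Yara ∩ Chen ∩ Vanya ∩ Hana ∩ Mateo: 09:45-11:00, 12:15-15:00.
Yara ∩ Chen ∩ Vanya ∩ Hana ∩ Mateo ∩ Clara: 09:45-10:30, 12:15-15:00.
So the common availability across everyone is 09:45-10:30, 12:15-15:00.
The first common window of at least 60 minutes is 12:15-15:00, so the earliest start is 12:15.

12:15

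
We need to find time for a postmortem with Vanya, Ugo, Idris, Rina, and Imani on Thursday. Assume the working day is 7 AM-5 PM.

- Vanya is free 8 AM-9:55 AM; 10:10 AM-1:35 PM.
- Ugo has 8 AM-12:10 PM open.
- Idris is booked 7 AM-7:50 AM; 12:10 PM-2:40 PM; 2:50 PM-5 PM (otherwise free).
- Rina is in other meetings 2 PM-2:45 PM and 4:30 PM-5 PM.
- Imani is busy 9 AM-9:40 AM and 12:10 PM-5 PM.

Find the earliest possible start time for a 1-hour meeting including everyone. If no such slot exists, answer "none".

Vanya free: 08:00-09:55, 10:10-13:35.
Ugo free: 08:00-12:10.
Idris free: 07:50-12:10, 14:40-14:50 (invert busy blocks within the working day).
Rina free: 07:00-14:00, 14:45-16:30 (invert busy blocks within the working day).
Imani free: 07:00-09:00, 09:40-12:10 (invert busy blocks within the working day).
Vanya ∩ Ugo: 08:00-09:55, 10:10-12:10.
Vanya ∩ Ugo ∩ Idris: 08:00-09:55, 10:10-12:10.
Vanya ∩ Ugo ∩ Idris ∩ Rina: 08:00-09:55, 10:10-12:10.
Vanya ∩ Ugo ∩ Idris ∩ Rina ∩ Imani: 08:00-09:00, 09:40-09:55, 10:10-12:10.
Those are the intersection windows.
The first common window of at least 60 minutes is 08:00-09:00, so the earliest start is 08:00.

08:00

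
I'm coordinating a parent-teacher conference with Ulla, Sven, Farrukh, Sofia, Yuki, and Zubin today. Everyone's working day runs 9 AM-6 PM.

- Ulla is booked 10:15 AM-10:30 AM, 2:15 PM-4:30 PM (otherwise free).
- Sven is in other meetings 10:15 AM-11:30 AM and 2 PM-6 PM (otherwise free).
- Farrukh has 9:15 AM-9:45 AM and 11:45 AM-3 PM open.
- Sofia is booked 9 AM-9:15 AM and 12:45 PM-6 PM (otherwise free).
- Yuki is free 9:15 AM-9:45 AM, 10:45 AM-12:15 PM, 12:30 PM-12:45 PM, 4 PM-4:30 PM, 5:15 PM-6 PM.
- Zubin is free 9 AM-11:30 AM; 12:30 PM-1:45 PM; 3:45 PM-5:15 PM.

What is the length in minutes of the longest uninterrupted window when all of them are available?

30

Ulla free: 09:00-10:15, 10:30-14:15, 16:30-18:00 (invert busy blocks within the working day).
Sven free: 09:00-10:15, 11:30-14:00 (invert busy blocks within the working day).
Farrukh free: 09:15-09:45, 11:45-15:00.
Sofia free: 09:15-12:45 (invert busy blocks within the working day).
Yuki free: 09:15-09:45, 10:45-12:15, 12:30-12:45, 16:00-16:30, 17:15-18:00.
Zubin free: 09:00-11:30, 12:30-13:45, 15:45-17:15.
Ulla ∩ Sven: 09:00-10:15, 11:30-14:00.
Ulla ∩ Sven ∩ Farrukh: 09:15-09:45, 11:45-14:00.
Ulla ∩ Sven ∩ Farrukh ∩ Sofia: 09:15-09:45, 11:45-12:45.
Ulla ∩ Sven ∩ Farrukh ∩ Sofia ∩ Yuki: 09:15-09:45, 11:45-12:15, 12:30-12:45.
Ulla ∩ Sven ∩ Farrukh ∩ Sofia ∩ Yuki ∩ Zubin: 09:15-09:45, 12:30-12:45.
The longest is 09:15-09:45 at 30 minutes.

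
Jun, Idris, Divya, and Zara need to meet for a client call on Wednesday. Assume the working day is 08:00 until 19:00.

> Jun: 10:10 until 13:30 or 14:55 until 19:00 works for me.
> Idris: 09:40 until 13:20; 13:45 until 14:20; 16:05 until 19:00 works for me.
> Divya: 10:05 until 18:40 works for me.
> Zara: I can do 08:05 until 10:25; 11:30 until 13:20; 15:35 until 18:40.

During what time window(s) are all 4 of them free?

10:10-10:25, 11:30-13:20, 16:05-18:40

Jun ∩ Idris: 10:10-13:20, 16:05-19:00.
Jun ∩ Idris ∩ Divya: 10:10-13:20, 16:05-18:40.
Jun ∩ Idris ∩ Divya ∩ Zara: 10:10-10:25, 11:30-13:20, 16:05-18:40.
Those are the intersection windows.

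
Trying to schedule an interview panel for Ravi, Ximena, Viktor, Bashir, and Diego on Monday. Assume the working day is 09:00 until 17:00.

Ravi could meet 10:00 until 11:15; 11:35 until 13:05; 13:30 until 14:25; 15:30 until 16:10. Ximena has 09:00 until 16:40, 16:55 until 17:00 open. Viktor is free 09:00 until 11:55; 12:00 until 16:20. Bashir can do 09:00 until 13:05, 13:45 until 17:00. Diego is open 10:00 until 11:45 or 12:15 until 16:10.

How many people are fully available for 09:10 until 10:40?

3

Ximena, Viktor, and Bashir can make the full 09:10-10:40 slot — that's 3.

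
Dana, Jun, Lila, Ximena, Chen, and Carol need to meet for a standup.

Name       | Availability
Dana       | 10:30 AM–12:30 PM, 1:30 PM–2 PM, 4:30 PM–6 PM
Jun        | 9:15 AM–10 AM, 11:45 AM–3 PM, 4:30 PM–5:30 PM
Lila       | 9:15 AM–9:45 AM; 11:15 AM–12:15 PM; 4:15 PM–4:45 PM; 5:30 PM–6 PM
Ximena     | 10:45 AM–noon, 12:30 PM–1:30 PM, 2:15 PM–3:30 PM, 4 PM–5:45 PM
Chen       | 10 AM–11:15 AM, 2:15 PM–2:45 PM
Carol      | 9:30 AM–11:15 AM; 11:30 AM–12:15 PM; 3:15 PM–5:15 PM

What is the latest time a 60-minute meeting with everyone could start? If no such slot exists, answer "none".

none

Dana ∩ Jun: 11:45-12:30, 13:30-14:00, 16:30-17:30.
Dana ∩ Jun ∩ Lila: 11:45-12:15, 16:30-16:45.
Dana ∩ Jun ∩ Lila ∩ Ximena: 11:45-12:00, 16:30-16:45.
Dana ∩ Jun ∩ Lila ∩ Ximena ∩ Chen: ∅.
Dana ∩ Jun ∩ Lila ∩ Ximena ∩ Chen ∩ Carol: ∅.
There is no time when everyone is free.
No common window is at least 60 minutes long.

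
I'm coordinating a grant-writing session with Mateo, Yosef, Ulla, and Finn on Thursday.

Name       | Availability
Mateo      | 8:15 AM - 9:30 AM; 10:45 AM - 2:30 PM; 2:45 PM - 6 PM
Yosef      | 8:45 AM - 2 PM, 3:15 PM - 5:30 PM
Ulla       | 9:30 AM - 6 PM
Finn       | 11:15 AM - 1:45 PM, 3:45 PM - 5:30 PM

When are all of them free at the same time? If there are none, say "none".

11:15-13:45, 15:45-17:30

Mateo ∩ Yosef: 08:45-09:30, 10:45-14:00, 15:15-17:30.
Mateo ∩ Yosef ∩ Ulla: 10:45-14:00, 15:15-17:30.
Mateo ∩ Yosef ∩ Ulla ∩ Finn: 11:15-13:45, 15:45-17:30.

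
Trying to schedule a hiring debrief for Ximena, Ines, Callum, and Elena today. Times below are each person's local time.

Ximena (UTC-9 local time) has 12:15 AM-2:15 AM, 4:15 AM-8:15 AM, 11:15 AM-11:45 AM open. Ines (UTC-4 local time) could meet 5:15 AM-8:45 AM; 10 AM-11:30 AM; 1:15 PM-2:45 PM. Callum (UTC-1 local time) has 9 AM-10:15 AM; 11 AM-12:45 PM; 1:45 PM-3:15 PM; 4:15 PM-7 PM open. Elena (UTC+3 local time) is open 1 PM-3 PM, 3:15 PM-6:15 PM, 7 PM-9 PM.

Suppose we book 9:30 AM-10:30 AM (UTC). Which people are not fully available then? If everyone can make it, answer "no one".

Ximena in UTC: 09:15-11:15, 13:15-17:15, 20:15-20:45 (add 9h to convert from UTC-9).
Ines in UTC: 09:15-12:45, 14:00-15:30, 17:15-18:45 (add 4h to convert from UTC-4).
Callum in UTC: 10:00-11:15, 12:00-13:45, 14:45-16:15, 17:15-20:00 (add 1h to convert from UTC-1).
Elena in UTC: 10:00-12:00, 12:15-15:15, 16:00-18:00 (subtract 3h to convert from UTC+3).
Ximena: free for 09:30-10:30. Ines: free for 09:30-10:30. Callum: not fully free for 09:30-10:30. Elena: not fully free for 09:30-10:30.

Callum, Elena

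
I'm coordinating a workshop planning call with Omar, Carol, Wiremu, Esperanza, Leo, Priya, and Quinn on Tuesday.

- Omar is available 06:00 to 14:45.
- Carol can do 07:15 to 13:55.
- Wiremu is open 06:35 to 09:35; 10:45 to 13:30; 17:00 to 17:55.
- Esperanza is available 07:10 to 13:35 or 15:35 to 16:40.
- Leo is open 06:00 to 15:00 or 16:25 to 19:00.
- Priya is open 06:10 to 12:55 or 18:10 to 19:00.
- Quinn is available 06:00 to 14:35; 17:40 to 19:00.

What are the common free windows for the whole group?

07:15-09:35, 10:45-12:55

Omar ∩ Carol: 07:15-13:55.
Omar ∩ Carol ∩ Wiremu: 07:15-09:35, 10:45-13:30.
Omar ∩ Carol ∩ Wiremu ∩ Esperanza: 07:15-09:35, 10:45-13:30.
Omar ∩ Carol ∩ Wiremu ∩ Esperanza ∩ Leo: 07:15-09:35, 10:45-13:30.
Omar ∩ Carol ∩ Wiremu ∩ Esperanza ∩ Leo ∩ Priya: 07:15-09:35, 10:45-12:55.
Omar ∩ Carol ∩ Wiremu ∩ Esperanza ∩ Leo ∩ Priya ∩ Quinn: 07:15-09:35, 10:45-12:55.
So the common availability across everyone is 07:15-09:35, 10:45-12:55.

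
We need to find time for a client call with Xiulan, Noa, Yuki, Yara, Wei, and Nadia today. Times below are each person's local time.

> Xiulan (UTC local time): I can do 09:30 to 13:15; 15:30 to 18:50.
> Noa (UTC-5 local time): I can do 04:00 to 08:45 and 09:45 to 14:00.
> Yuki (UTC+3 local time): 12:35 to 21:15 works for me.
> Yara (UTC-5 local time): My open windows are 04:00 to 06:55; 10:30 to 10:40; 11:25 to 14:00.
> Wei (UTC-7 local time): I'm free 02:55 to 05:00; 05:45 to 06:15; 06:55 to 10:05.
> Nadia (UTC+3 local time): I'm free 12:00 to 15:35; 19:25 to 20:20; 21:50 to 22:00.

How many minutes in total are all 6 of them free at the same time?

Xiulan in UTC: 09:30-13:15, 15:30-18:50.
Noa in UTC: 09:00-13:45, 14:45-19:00 (add 5h to convert from UTC-5).
Yuki in UTC: 09:35-18:15 (subtract 3h to convert from UTC+3).
Yara in UTC: 09:00-11:55, 15:30-15:40, 16:25-19:00 (add 5h to convert from UTC-5).
Wei in UTC: 09:55-12:00, 12:45-13:15, 13:55-17:05 (add 7h to convert from UTC-7).
Nadia in UTC: 09:00-12:35, 16:25-17:20, 18:50-19:00 (subtract 3h to convert from UTC+3).
Xiulan ∩ Noa: 09:30-13:15, 15:30-18:50.
Xiulan ∩ Noa ∩ Yuki: 09:35-13:15, 15:30-18:15.
Xiulan ∩ Noa ∩ Yuki ∩ Yara: 09:35-11:55, 15:30-15:40, 16:25-18:15.
Xiulan ∩ Noa ∩ Yuki ∩ Yara ∩ Wei: 09:55-11:55, 15:30-15:40, 16:25-17:05.
Xiulan ∩ Noa ∩ Yuki ∩ Yara ∩ Wei ∩ Nadia: 09:55-11:55, 16:25-17:05.
Summing the common windows: 120 + 40 = 160 minutes.

160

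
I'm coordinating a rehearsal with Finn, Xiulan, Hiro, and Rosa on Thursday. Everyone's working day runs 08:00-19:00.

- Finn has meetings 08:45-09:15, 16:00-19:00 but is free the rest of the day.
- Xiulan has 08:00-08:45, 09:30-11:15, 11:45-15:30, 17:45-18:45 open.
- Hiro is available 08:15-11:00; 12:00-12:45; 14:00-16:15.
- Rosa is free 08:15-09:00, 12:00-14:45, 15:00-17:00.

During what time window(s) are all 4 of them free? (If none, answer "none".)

Finn free: 08:00-08:45, 09:15-16:00 (invert busy blocks within the working day).
Xiulan free: 08:00-08:45, 09:30-11:15, 11:45-15:30, 17:45-18:45.
Hiro free: 08:15-11:00, 12:00-12:45, 14:00-16:15.
Rosa free: 08:15-09:00, 12:00-14:45, 15:00-17:00.
Finn ∩ Xiulan: 08:00-08:45, 09:30-11:15, 11:45-15:30.
Finn ∩ Xiulan ∩ Hiro: 08:15-08:45, 09:30-11:00, 12:00-12:45, 14:00-15:30.
Finn ∩ Xiulan ∩ Hiro ∩ Rosa: 08:15-08:45, 12:00-12:45, 14:00-14:45, 15:00-15:30.

08:15-08:45, 12:00-12:45, 14:00-14:45, 15:00-15:30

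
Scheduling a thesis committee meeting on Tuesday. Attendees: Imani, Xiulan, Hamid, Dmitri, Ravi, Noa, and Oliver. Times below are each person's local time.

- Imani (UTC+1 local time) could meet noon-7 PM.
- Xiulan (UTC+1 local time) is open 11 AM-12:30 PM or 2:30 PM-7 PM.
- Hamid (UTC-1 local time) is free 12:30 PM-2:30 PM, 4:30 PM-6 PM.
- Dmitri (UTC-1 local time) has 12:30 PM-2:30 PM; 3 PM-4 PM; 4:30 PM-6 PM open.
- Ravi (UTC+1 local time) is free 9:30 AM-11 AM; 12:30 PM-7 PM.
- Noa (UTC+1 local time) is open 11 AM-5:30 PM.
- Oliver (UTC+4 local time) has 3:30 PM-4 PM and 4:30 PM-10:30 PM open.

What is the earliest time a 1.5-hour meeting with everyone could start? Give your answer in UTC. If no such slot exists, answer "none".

Imani in UTC: 11:00-18:00 (subtract 1h to convert from UTC+1).
Xiulan in UTC: 10:00-11:30, 13:30-18:00 (subtract 1h to convert from UTC+1).
Hamid in UTC: 13:30-15:30, 17:30-19:00 (add 1h to convert from UTC-1).
Dmitri in UTC: 13:30-15:30, 16:00-17:00, 17:30-19:00 (add 1h to convert from UTC-1).
Ravi in UTC: 08:30-10:00, 11:30-18:00 (subtract 1h to convert from UTC+1).
Noa in UTC: 10:00-16:30 (subtract 1h to convert from UTC+1).
Oliver in UTC: 11:30-12:00, 12:30-18:30 (subtract 4h to convert from UTC+4).
Imani ∩ Xiulan: 11:00-11:30, 13:30-18:00.
Imani ∩ Xiulan ∩ Hamid: 13:30-15:30, 17:30-18:00.
Imani ∩ Xiulan ∩ Hamid ∩ Dmitri: 13:30-15:30, 17:30-18:00.
Imani ∩ Xiulan ∩ Hamid ∩ Dmitri ∩ Ravi: 13:30-15:30, 17:30-18:00.
Imani ∩ Xiulan ∩ Hamid ∩ Dmitri ∩ Ravi ∩ Noa: 13:30-15:30.
Imani ∩ Xiulan ∩ Hamid ∩ Dmitri ∩ Ravi ∩ Noa ∩ Oliver: 13:30-15:30.
The first common window of at least 90 minutes is 13:30-15:30, so the earliest start is 13:30.

13:30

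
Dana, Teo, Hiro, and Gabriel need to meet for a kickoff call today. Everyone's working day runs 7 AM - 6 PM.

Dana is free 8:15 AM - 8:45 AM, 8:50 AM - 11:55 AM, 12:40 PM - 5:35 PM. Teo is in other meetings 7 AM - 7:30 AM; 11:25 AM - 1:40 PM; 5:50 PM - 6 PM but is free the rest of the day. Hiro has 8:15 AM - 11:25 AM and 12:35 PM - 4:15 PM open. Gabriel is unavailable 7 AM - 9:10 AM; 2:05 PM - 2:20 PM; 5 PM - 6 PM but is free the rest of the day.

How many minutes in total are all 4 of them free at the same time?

Dana free: 08:15-08:45, 08:50-11:55, 12:40-17:35.
Teo free: 07:30-11:25, 13:40-17:50 (invert busy blocks within the working day).
Hiro free: 08:15-11:25, 12:35-16:15.
Gabriel free: 09:10-14:05, 14:20-17:00 (invert busy blocks within the working day).
Dana ∩ Teo: 08:15-08:45, 08:50-11:25, 13:40-17:35.
Dana ∩ Teo ∩ Hiro: 08:15-08:45, 08:50-11:25, 13:40-16:15.
Dana ∩ Teo ∩ Hiro ∩ Gabriel: 09:10-11:25, 13:40-14:05, 14:20-16:15.
Those are the intersection windows.
Summing the common windows: 135 + 25 + 115 = 275 minutes.

275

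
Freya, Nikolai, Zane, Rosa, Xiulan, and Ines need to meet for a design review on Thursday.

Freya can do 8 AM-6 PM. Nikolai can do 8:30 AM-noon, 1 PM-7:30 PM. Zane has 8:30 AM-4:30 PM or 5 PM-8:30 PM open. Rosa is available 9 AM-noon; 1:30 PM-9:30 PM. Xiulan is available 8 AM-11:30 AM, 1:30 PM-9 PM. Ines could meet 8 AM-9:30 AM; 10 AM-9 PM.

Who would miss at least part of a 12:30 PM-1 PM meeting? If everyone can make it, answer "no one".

Nikolai, Rosa, Xiulan

Freya: free for 12:30-13:00. Nikolai: not fully free for 12:30-13:00. Zane: free for 12:30-13:00. Rosa: not fully free for 12:30-13:00. Xiulan: not fully free for 12:30-13:00. Ines: free for 12:30-13:00.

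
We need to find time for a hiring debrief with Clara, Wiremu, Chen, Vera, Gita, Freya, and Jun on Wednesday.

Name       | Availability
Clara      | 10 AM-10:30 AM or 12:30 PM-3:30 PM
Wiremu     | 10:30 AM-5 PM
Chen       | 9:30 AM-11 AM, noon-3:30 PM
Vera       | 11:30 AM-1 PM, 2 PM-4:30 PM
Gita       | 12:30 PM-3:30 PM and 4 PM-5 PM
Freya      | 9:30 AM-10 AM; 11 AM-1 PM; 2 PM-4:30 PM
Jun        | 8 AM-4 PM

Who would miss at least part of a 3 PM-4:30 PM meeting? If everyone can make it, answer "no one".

Clara: not fully free for 15:00-16:30. Wiremu: free for 15:00-16:30. Chen: not fully free for 15:00-16:30. Vera: free for 15:00-16:30. Gita: not fully free for 15:00-16:30. Freya: free for 15:00-16:30. Jun: not fully free for 15:00-16:30.

Chen, Clara, Gita, Jun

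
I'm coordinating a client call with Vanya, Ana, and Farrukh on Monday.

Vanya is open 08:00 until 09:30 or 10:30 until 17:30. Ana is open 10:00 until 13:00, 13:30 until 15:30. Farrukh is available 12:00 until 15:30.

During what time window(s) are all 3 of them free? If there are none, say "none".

12:00-13:00, 13:30-15:30

Vanya ∩ Ana: 10:30-13:00, 13:30-15:30.
Vanya ∩ Ana ∩ Farrukh: 12:00-13:00, 13:30-15:30.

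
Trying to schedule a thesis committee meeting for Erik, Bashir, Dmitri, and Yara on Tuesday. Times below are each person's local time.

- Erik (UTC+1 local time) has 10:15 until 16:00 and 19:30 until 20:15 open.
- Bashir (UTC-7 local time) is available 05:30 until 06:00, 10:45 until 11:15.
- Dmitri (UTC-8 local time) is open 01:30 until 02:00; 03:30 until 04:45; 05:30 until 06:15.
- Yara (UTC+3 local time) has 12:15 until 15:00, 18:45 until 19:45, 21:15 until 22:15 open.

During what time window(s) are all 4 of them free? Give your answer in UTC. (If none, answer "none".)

Erik in UTC: 09:15-15:00, 18:30-19:15 (subtract 1h to convert from UTC+1).
Bashir in UTC: 12:30-13:00, 17:45-18:15 (add 7h to convert from UTC-7).
Dmitri in UTC: 09:30-10:00, 11:30-12:45, 13:30-14:15 (add 8h to convert from UTC-8).
Yara in UTC: 09:15-12:00, 15:45-16:45, 18:15-19:15 (subtract 3h to convert from UTC+3).
Erik ∩ Bashir: 12:30-13:00.
Erik ∩ Bashir ∩ Dmitri: 12:30-12:45.
Erik ∩ Bashir ∩ Dmitri ∩ Yara: ∅.
There is no time when everyone is free.

none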